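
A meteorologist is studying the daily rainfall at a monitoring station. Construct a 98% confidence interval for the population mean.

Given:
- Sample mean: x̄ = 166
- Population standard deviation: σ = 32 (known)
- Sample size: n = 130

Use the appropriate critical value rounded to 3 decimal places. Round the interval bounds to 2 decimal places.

The population standard deviation σ is known, so use a z-interval (standard normal critical value).

For 98% confidence, z* = 2.326 (from standard normal table)

Standard error: SE = σ/√n = 32/√130 = 2.806586

Margin of error: E = z* × SE = 2.326 × 2.806586 = 6.5281

Z-interval: x̄ ± E = 166 ± 6.5281 = (159.4719, 172.5281)

Rounded to 2 decimal places:

(159.47, 172.53)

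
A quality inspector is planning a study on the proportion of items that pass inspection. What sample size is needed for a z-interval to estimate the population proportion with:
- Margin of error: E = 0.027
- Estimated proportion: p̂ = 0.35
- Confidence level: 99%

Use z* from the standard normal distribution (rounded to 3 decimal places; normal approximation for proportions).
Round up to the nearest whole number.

Using z* for proportion z-interval (normal approximation).

For 99% confidence, z* = 2.576 (from standard normal table)

Sample size formula for proportion z-interval: n = z*²p̂(1-p̂)/E²

n = 2.576² × 0.35 × 0.65 / 0.027²
  = 6.635776 × 0.2275 / 0.000729
  = 2070.8354

Round up to the nearest whole number: n = 2071

2071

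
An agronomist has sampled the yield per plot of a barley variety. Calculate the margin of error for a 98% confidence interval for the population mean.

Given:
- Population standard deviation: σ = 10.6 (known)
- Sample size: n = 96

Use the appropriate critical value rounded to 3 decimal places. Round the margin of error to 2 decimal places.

The population standard deviation σ is known, so use the z-interval margin of error formula.

For 98% confidence, z* = 2.326 (from standard normal table)

Margin of error formula for z-interval: E = z* × σ/√n

E = 2.326 × 10.6/√96
  = 2.326 × 1.081858
  = 2.5164

Rounded to 2 decimal places:

2.52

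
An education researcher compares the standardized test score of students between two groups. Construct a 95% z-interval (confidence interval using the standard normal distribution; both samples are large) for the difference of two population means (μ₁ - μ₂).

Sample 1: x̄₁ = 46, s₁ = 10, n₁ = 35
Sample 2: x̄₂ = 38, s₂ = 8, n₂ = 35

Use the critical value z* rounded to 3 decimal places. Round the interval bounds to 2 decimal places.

Both samples are large (n₁ = 35 ≥ 30, n₂ = 35 ≥ 30), so a z-interval for the difference of means applies.

Point estimate: x̄₁ - x̄₂ = 46 - 38 = 8

Standard error: SE = √(s₁²/n₁ + s₂²/n₂)
= √(10²/35 + 8²/35)
= √(2.857143 + 1.828571)
= 2.164651

For 95% confidence, z* = 1.96 (from standard normal table)
Margin of error: E = z* × SE = 1.96 × 2.164651 = 4.2427

Z-interval: (x̄₁ - x̄₂) ± E = 8 ± 4.2427 = (3.7573, 12.2427)

Rounded to 2 decimal places:

(3.76, 12.24)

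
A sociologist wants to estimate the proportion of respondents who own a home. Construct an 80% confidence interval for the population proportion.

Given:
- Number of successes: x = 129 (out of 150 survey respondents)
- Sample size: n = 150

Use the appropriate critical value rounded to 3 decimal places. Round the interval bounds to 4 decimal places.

Sample proportion: p̂ = 129/150 = 0.860000

Check conditions for normal approximation:
  np̂ = 129 ≥ 10 ✓
  n(1-p̂) = 21 ≥ 10 ✓

The sample is large enough, so use a z-interval (normal approximation) for the proportion.

For 80% confidence, z* = 1.282 (from standard normal table)

Standard error: SE = √(p̂(1-p̂)/n) = √(0.860000×0.140000/150) = 0.02833137

Margin of error: E = z* × SE = 1.282 × 0.02833137 = 0.036321

Z-interval: p̂ ± E = 0.860000 ± 0.036321 = (0.823679, 0.896321)

Rounded to 4 decimal places:

(0.8237, 0.8963)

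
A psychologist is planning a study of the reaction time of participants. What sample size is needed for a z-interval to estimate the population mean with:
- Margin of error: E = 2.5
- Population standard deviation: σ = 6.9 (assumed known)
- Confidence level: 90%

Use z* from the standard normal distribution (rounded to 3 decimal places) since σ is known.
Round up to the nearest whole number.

Using z* since population σ is known (z-interval formula).

For 90% confidence, z* = 1.645 (from standard normal table)

Sample size formula for z-interval: n = (z*σ/E)²

n = (1.645 × 6.9 / 2.5)²
  = (4.540200)²
  = 20.6134

Round up to the nearest whole number: n = 21

21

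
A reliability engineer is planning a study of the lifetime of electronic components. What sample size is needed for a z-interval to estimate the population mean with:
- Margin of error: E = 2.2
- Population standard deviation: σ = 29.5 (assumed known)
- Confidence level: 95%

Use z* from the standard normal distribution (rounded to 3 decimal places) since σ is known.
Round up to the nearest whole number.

Using z* since population σ is known (z-interval formula).

For 95% confidence, z* = 1.96 (from standard normal table)

Sample size formula for z-interval: n = (z*σ/E)²

n = (1.96 × 29.5 / 2.2)²
  = (26.281818)²
  = 690.7340

Round up to the nearest whole number: n = 691

691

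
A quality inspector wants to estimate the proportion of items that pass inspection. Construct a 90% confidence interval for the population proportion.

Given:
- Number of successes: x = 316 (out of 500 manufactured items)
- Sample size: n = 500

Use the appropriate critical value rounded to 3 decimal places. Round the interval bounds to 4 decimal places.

Sample proportion: p̂ = 316/500 = 0.632000

Check conditions for normal approximation:
  np̂ = 316 ≥ 10 ✓
  n(1-p̂) = 184 ≥ 10 ✓

The sample is large enough, so use a z-interval (normal approximation) for the proportion.

For 90% confidence, z* = 1.645 (from standard normal table)

Standard error: SE = √(p̂(1-p̂)/n) = √(0.632000×0.368000/500) = 0.02156738

Margin of error: E = z* × SE = 1.645 × 0.02156738 = 0.035478

Z-interval: p̂ ± E = 0.632000 ± 0.035478 = (0.596522, 0.667478)

Rounded to 4 decimal places:

(0.5965, 0.6675)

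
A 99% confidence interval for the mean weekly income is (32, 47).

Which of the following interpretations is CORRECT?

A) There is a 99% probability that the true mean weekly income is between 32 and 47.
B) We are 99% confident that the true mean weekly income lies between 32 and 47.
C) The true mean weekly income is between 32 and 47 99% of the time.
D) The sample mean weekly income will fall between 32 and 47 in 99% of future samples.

A confidence interval represents our confidence in the procedure, not a probability statement about the parameter.

Key concept: If we repeated this sampling process many times and computed a 99% CI each time, about 99% of those intervals would contain the true population parameter.

For this specific interval (32, 47):
- Midpoint (point estimate): 39.5
- Margin of error: 7.5

The correct interpretation is the one stating confidence that the true parameter lies in the interval — option B.

B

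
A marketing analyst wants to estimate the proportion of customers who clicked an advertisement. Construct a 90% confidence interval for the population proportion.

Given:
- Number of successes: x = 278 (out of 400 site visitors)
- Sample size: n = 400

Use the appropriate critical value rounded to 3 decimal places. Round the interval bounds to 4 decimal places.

Sample proportion: p̂ = 278/400 = 0.695000

Check conditions for normal approximation:
  np̂ = 278 ≥ 10 ✓
  n(1-p̂) = 122 ≥ 10 ✓

The sample is large enough, so use a z-interval (normal approximation) for the proportion.

For 90% confidence, z* = 1.645 (from standard normal table)

Standard error: SE = √(p̂(1-p̂)/n) = √(0.695000×0.305000/400) = 0.02302037

Margin of error: E = z* × SE = 1.645 × 0.02302037 = 0.037869

Z-interval: p̂ ± E = 0.695000 ± 0.037869 = (0.657131, 0.732869)

Rounded to 4 decimal places:

(0.6571, 0.7329)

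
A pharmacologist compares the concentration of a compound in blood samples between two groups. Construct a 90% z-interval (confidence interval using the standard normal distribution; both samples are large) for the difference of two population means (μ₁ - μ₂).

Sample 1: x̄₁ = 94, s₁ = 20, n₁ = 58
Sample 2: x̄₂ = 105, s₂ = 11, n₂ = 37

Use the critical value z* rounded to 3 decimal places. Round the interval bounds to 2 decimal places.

Both samples are large (n₁ = 58 ≥ 30, n₂ = 37 ≥ 30), so a z-interval for the difference of means applies.

Point estimate: x̄₁ - x̄₂ = 94 - 105 = -11

Standard error: SE = √(s₁²/n₁ + s₂²/n₂)
= √(20²/58 + 11²/37)
= √(6.896552 + 3.270270)
= 3.188545

For 90% confidence, z* = 1.645 (from standard normal table)
Margin of error: E = z* × SE = 1.645 × 3.188545 = 5.2452

Z-interval: (x̄₁ - x̄₂) ± E = -11 ± 5.2452 = (-16.2452, -5.7548)

Rounded to 2 decimal places:

(-16.25, -5.75)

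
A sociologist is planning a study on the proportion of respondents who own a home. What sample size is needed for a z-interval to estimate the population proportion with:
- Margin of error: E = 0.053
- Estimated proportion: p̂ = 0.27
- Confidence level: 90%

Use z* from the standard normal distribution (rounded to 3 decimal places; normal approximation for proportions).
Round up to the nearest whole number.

Using z* for proportion z-interval (normal approximation).

For 90% confidence, z* = 1.645 (from standard normal table)

Sample size formula for proportion z-interval: n = z*²p̂(1-p̂)/E²

n = 1.645² × 0.27 × 0.73 / 0.053²
  = 2.706025 × 0.1971 / 0.002809
  = 189.8745

Round up to the nearest whole number: n = 190

190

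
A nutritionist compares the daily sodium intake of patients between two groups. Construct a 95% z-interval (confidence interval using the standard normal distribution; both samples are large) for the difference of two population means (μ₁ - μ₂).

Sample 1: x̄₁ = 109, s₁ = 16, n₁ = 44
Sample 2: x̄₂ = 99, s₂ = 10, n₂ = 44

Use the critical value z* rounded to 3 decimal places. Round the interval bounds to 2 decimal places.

Both samples are large (n₁ = 44 ≥ 30, n₂ = 44 ≥ 30), so a z-interval for the difference of means applies.

Point estimate: x̄₁ - x̄₂ = 109 - 99 = 10

Standard error: SE = √(s₁²/n₁ + s₂²/n₂)
= √(16²/44 + 10²/44)
= √(5.818182 + 2.272727)
= 2.844452

For 95% confidence, z* = 1.96 (from standard normal table)
Margin of error: E = z* × SE = 1.96 × 2.844452 = 5.5751

Z-interval: (x̄₁ - x̄₂) ± E = 10 ± 5.5751 = (4.4249, 15.5751)

Rounded to 2 decimal places:

(4.42, 15.58)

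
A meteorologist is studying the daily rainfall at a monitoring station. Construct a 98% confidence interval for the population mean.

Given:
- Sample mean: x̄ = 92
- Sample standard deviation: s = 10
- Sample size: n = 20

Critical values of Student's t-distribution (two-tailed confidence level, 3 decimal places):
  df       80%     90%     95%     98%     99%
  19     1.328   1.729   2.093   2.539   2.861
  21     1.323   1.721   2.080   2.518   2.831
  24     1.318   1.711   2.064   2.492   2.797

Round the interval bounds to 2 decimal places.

The population standard deviation σ is unknown (only the sample standard deviation s is given), so use a t-interval with df = n - 1 = 20 - 1 = 19.

For 98% confidence with df = 19, t* = 2.539 (from t-table)

Standard error: SE = s/√n = 10/√20 = 2.236068

Margin of error: E = t* × SE = 2.539 × 2.236068 = 5.6774

T-interval: x̄ ± E = 92 ± 5.6774 = (86.3226, 97.6774)

Rounded to 2 decimal places:

(86.32, 97.68)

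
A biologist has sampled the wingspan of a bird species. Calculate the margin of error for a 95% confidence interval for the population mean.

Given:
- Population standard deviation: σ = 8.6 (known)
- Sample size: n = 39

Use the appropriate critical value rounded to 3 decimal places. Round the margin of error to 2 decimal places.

The population standard deviation σ is known, so use the z-interval margin of error formula.

For 95% confidence, z* = 1.96 (from standard normal table)

Margin of error formula for z-interval: E = z* × σ/√n

E = 1.96 × 8.6/√39
  = 1.96 × 1.377102
  = 2.6991

Rounded to 2 decimal places:

2.70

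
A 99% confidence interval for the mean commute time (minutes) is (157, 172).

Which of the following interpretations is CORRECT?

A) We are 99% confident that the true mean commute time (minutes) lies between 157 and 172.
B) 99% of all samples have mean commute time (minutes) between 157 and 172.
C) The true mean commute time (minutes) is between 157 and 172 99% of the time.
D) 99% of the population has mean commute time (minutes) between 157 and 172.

A confidence interval represents our confidence in the procedure, not a probability statement about the parameter.

Key concept: If we repeated this sampling process many times and computed a 99% CI each time, about 99% of those intervals would contain the true population parameter.

For this specific interval (157, 172):
- Midpoint (point estimate): 164.5
- Margin of error: 7.5

The correct interpretation is the one stating confidence that the true parameter lies in the interval — option A.

A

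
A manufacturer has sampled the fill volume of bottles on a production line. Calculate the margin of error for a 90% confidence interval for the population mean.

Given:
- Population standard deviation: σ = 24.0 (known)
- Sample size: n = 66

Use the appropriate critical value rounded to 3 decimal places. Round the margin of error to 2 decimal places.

The population standard deviation σ is known, so use the z-interval margin of error formula.

For 90% confidence, z* = 1.645 (from standard normal table)

Margin of error formula for z-interval: E = z* × σ/√n

E = 1.645 × 24.0/√66
  = 1.645 × 2.954196
  = 4.8597

Rounded to 2 decimal places:

4.86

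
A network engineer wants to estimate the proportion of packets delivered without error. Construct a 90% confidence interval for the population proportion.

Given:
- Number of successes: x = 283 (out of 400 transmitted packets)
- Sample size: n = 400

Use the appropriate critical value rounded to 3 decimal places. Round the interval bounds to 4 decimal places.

Sample proportion: p̂ = 283/400 = 0.707500

Check conditions for normal approximation:
  np̂ = 283 ≥ 10 ✓
  n(1-p̂) = 117 ≥ 10 ✓

The sample is large enough, so use a z-interval (normal approximation) for the proportion.

For 90% confidence, z* = 1.645 (from standard normal table)

Standard error: SE = √(p̂(1-p̂)/n) = √(0.707500×0.292500/400) = 0.02274554

Margin of error: E = z* × SE = 1.645 × 0.02274554 = 0.037416

Z-interval: p̂ ± E = 0.707500 ± 0.037416 = (0.670084, 0.744916)

Rounded to 4 decimal places:

(0.6701, 0.7449)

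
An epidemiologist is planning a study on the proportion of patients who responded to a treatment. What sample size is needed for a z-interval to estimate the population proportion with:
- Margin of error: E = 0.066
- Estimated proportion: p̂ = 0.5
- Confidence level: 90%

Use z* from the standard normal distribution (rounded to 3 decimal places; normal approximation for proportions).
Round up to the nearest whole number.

Using z* for proportion z-interval (normal approximation).

For 90% confidence, z* = 1.645 (from standard normal table)

Sample size formula for proportion z-interval: n = z*²p̂(1-p̂)/E²

n = 1.645² × 0.5 × 0.5 / 0.066²
  = 2.706025 × 0.25 / 0.004356
  = 155.3045

Round up to the nearest whole number: n = 156

156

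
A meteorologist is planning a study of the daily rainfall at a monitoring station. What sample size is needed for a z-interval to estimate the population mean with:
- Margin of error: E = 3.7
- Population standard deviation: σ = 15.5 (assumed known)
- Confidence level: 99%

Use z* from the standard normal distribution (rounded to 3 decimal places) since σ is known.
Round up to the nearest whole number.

Using z* since population σ is known (z-interval formula).

For 99% confidence, z* = 2.576 (from standard normal table)

Sample size formula for z-interval: n = (z*σ/E)²

n = (2.576 × 15.5 / 3.7)²
  = (10.791351)²
  = 116.4533

Round up to the nearest whole number: n = 117

117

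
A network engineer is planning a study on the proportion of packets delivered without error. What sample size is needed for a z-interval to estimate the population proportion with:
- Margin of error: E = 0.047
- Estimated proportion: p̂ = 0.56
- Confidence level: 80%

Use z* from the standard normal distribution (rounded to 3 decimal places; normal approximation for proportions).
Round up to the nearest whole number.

Using z* for proportion z-interval (normal approximation).

For 80% confidence, z* = 1.282 (from standard normal table)

Sample size formula for proportion z-interval: n = z*²p̂(1-p̂)/E²

n = 1.282² × 0.56 × 0.44 / 0.047²
  = 1.643524 × 0.2464 / 0.002209
  = 183.3247

Round up to the nearest whole number: n = 184

184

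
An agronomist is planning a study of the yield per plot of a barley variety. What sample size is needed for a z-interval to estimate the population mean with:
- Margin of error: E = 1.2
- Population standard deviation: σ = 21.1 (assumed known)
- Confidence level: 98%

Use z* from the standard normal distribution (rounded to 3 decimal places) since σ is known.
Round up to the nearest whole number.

Using z* since population σ is known (z-interval formula).

For 98% confidence, z* = 2.326 (from standard normal table)

Sample size formula for z-interval: n = (z*σ/E)²

n = (2.326 × 21.1 / 1.2)²
  = (40.898833)²
  = 1672.7146

Round up to the nearest whole number: n = 1673

1673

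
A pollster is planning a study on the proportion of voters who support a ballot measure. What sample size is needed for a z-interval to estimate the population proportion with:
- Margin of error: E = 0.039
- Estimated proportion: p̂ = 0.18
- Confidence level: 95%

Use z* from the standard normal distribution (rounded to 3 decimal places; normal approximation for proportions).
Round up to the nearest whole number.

Using z* for proportion z-interval (normal approximation).

For 95% confidence, z* = 1.96 (from standard normal table)

Sample size formula for proportion z-interval: n = z*²p̂(1-p̂)/E²

n = 1.96² × 0.18 × 0.82 / 0.039²
  = 3.8416 × 0.1476 / 0.001521
  = 372.7943

Round up to the nearest whole number: n = 373

373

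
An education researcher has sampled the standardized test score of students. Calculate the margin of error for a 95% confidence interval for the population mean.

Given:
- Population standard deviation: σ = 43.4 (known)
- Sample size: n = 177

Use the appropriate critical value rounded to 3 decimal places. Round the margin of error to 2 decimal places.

The population standard deviation σ is known, so use the z-interval margin of error formula.

For 95% confidence, z* = 1.96 (from standard normal table)

Margin of error formula for z-interval: E = z* × σ/√n

E = 1.96 × 43.4/√177
  = 1.96 × 3.262144
  = 6.3938

Rounded to 2 decimal places:

6.39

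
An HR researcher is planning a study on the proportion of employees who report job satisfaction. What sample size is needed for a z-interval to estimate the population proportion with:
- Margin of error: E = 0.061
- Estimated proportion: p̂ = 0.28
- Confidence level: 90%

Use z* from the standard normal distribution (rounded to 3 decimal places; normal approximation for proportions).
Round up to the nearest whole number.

Using z* for proportion z-interval (normal approximation).

For 90% confidence, z* = 1.645 (from standard normal table)

Sample size formula for proportion z-interval: n = z*²p̂(1-p̂)/E²

n = 1.645² × 0.28 × 0.72 / 0.061²
  = 2.706025 × 0.2016 / 0.003721
  = 146.6097

Round up to the nearest whole number: n = 147

147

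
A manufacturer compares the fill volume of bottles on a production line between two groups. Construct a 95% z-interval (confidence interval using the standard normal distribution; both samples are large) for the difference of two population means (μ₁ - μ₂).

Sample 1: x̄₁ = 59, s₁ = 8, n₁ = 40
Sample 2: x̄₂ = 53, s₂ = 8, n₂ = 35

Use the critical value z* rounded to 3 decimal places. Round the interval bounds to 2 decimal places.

Both samples are large (n₁ = 40 ≥ 30, n₂ = 35 ≥ 30), so a z-interval for the difference of means applies.

Point estimate: x̄₁ - x̄₂ = 59 - 53 = 6

Standard error: SE = √(s₁²/n₁ + s₂²/n₂)
= √(8²/40 + 8²/35)
= √(1.600000 + 1.828571)
= 1.851640

For 95% confidence, z* = 1.96 (from standard normal table)
Margin of error: E = z* × SE = 1.96 × 1.851640 = 3.6292

Z-interval: (x̄₁ - x̄₂) ± E = 6 ± 3.6292 = (2.3708, 9.6292)

Rounded to 2 decimal places:

(2.37, 9.63)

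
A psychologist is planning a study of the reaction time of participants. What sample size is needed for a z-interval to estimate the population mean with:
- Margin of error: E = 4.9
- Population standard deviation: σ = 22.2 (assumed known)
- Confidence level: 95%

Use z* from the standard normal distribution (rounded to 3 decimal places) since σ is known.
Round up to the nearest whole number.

Using z* since population σ is known (z-interval formula).

For 95% confidence, z* = 1.96 (from standard normal table)

Sample size formula for z-interval: n = (z*σ/E)²

n = (1.96 × 22.2 / 4.9)²
  = (8.880000)²
  = 78.8544

Round up to the nearest whole number: n = 79

79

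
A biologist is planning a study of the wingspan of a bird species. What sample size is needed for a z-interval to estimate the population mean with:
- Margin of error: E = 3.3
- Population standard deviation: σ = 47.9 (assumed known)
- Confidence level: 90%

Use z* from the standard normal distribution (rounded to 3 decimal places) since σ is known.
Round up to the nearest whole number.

Using z* since population σ is known (z-interval formula).

For 90% confidence, z* = 1.645 (from standard normal table)

Sample size formula for z-interval: n = (z*σ/E)²

n = (1.645 × 47.9 / 3.3)²
  = (23.877424)²
  = 570.1314

Round up to the nearest whole number: n = 571

571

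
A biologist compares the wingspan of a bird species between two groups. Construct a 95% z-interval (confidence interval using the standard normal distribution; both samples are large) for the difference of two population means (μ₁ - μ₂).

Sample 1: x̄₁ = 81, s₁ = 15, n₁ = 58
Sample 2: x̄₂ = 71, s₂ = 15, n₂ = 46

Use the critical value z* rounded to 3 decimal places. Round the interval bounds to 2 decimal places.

Both samples are large (n₁ = 58 ≥ 30, n₂ = 46 ≥ 30), so a z-interval for the difference of means applies.

Point estimate: x̄₁ - x̄₂ = 81 - 71 = 10

Standard error: SE = √(s₁²/n₁ + s₂²/n₂)
= √(15²/58 + 15²/46)
= √(3.879310 + 4.891304)
= 2.961522

For 95% confidence, z* = 1.96 (from standard normal table)
Margin of error: E = z* × SE = 1.96 × 2.961522 = 5.8046

Z-interval: (x̄₁ - x̄₂) ± E = 10 ± 5.8046 = (4.1954, 15.8046)

Rounded to 2 decimal places:

(4.20, 15.80)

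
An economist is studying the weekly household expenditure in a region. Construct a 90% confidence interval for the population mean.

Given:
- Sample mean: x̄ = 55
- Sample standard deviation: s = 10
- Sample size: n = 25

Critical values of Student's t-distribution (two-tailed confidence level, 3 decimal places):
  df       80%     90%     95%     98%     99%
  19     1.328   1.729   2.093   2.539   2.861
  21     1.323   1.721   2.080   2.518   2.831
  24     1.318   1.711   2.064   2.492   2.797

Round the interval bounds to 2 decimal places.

The population standard deviation σ is unknown (only the sample standard deviation s is given), so use a t-interval with df = n - 1 = 25 - 1 = 24.

For 90% confidence with df = 24, t* = 1.711 (from t-table)

Standard error: SE = s/√n = 10/√25 = 2.000000

Margin of error: E = t* × SE = 1.711 × 2.000000 = 3.4220

T-interval: x̄ ± E = 55 ± 3.4220 = (51.5780, 58.4220)

Rounded to 2 decimal places:

(51.58, 58.42)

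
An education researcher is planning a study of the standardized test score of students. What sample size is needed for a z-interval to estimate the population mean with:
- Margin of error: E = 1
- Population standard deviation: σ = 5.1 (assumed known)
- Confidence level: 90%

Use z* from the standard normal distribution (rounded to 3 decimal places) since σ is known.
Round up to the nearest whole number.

Using z* since population σ is known (z-interval formula).

For 90% confidence, z* = 1.645 (from standard normal table)

Sample size formula for z-interval: n = (z*σ/E)²

n = (1.645 × 5.1 / 1)²
  = (8.389500)²
  = 70.3837

Round up to the nearest whole number: n = 71

71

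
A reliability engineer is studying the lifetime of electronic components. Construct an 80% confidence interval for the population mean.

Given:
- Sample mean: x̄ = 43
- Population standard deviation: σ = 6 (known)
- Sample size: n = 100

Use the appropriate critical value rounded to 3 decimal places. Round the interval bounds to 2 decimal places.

The population standard deviation σ is known, so use a z-interval (standard normal critical value).

For 80% confidence, z* = 1.282 (from standard normal table)

Standard error: SE = σ/√n = 6/√100 = 0.600000

Margin of error: E = z* × SE = 1.282 × 0.600000 = 0.7692

Z-interval: x̄ ± E = 43 ± 0.7692 = (42.2308, 43.7692)

Rounded to 2 decimal places:

(42.23, 43.77)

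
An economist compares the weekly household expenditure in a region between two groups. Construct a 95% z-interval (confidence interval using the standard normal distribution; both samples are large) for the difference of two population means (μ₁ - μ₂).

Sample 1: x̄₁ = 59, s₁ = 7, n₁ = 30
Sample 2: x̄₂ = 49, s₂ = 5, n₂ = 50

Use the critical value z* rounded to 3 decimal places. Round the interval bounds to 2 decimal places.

Both samples are large (n₁ = 30 ≥ 30, n₂ = 50 ≥ 30), so a z-interval for the difference of means applies.

Point estimate: x̄₁ - x̄₂ = 59 - 49 = 10

Standard error: SE = √(s₁²/n₁ + s₂²/n₂)
= √(7²/30 + 5²/50)
= √(1.633333 + 0.500000)
= 1.460593

For 95% confidence, z* = 1.96 (from standard normal table)
Margin of error: E = z* × SE = 1.96 × 1.460593 = 2.8628

Z-interval: (x̄₁ - x̄₂) ± E = 10 ± 2.8628 = (7.1372, 12.8628)

Rounded to 2 decimal places:

(7.14, 12.86)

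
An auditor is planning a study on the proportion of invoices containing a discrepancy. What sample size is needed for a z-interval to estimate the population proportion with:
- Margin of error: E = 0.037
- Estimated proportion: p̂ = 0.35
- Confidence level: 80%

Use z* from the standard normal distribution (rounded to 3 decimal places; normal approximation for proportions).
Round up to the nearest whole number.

Using z* for proportion z-interval (normal approximation).

For 80% confidence, z* = 1.282 (from standard normal table)

Sample size formula for proportion z-interval: n = z*²p̂(1-p̂)/E²

n = 1.282² × 0.35 × 0.65 / 0.037²
  = 1.643524 × 0.2275 / 0.001369
  = 273.1203

Round up to the nearest whole number: n = 274

274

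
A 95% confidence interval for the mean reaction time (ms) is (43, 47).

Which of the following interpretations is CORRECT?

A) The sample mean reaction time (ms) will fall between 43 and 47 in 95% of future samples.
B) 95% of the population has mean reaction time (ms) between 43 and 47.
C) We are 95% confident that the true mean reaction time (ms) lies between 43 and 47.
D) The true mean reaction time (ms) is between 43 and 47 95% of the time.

A confidence interval represents our confidence in the procedure, not a probability statement about the parameter.

Key concept: If we repeated this sampling process many times and computed a 95% CI each time, about 95% of those intervals would contain the true population parameter.

For this specific interval (43, 47):
- Midpoint (point estimate): 45
- Margin of error: 2

The correct interpretation is the one stating confidence that the true parameter lies in the interval — option C.

C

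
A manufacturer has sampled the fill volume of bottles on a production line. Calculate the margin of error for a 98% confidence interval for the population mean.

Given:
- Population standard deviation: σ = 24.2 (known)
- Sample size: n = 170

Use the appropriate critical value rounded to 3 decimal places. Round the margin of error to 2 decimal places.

The population standard deviation σ is known, so use the z-interval margin of error formula.

For 98% confidence, z* = 2.326 (from standard normal table)

Margin of error formula for z-interval: E = z* × σ/√n

E = 2.326 × 24.2/√170
  = 2.326 × 1.856055
  = 4.3172

Rounded to 2 decimal places:

4.32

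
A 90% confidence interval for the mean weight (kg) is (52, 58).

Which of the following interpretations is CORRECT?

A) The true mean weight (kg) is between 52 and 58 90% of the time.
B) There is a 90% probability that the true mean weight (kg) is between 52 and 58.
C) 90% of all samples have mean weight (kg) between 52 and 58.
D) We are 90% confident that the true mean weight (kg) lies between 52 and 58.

A confidence interval represents our confidence in the procedure, not a probability statement about the parameter.

Key concept: If we repeated this sampling process many times and computed a 90% CI each time, about 90% of those intervals would contain the true population parameter.

For this specific interval (52, 58):
- Midpoint (point estimate): 55
- Margin of error: 3

The correct interpretation is the one stating confidence that the true parameter lies in the interval — option D.

D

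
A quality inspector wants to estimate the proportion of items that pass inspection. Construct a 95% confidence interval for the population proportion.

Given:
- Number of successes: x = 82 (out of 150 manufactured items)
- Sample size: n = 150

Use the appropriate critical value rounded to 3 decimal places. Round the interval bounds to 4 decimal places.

Sample proportion: p̂ = 82/150 = 0.546667

Check conditions for normal approximation:
  np̂ = 82 ≥ 10 ✓
  n(1-p̂) = 68 ≥ 10 ✓

The sample is large enough, so use a z-interval (normal approximation) for the proportion.

For 95% confidence, z* = 1.96 (from standard normal table)

Standard error: SE = √(p̂(1-p̂)/n) = √(0.546667×0.453333/150) = 0.04064663

Margin of error: E = z* × SE = 1.96 × 0.04064663 = 0.079667

Z-interval: p̂ ± E = 0.546667 ± 0.079667 = (0.466999, 0.626334)

Rounded to 4 decimal places:

(0.4670, 0.6263)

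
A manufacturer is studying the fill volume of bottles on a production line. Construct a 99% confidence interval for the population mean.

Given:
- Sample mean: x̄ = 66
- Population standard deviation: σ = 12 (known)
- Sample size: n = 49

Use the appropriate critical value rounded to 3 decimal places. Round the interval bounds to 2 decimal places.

The population standard deviation σ is known, so use a z-interval (standard normal critical value).

For 99% confidence, z* = 2.576 (from standard normal table)

Standard error: SE = σ/√n = 12/√49 = 1.714286

Margin of error: E = z* × SE = 2.576 × 1.714286 = 4.4160

Z-interval: x̄ ± E = 66 ± 4.4160 = (61.5840, 70.4160)

Rounded to 2 decimal places:

(61.58, 70.42)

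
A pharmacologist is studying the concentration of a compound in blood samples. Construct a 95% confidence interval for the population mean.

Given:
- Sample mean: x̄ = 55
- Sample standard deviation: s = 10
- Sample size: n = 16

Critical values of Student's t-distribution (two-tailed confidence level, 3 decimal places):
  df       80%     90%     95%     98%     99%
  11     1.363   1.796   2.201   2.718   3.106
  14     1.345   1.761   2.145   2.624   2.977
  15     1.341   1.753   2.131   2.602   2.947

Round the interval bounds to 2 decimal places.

The population standard deviation σ is unknown (only the sample standard deviation s is given), so use a t-interval with df = n - 1 = 16 - 1 = 15.

For 95% confidence with df = 15, t* = 2.131 (from t-table)

Standard error: SE = s/√n = 10/√16 = 2.500000

Margin of error: E = t* × SE = 2.131 × 2.500000 = 5.3275

T-interval: x̄ ± E = 55 ± 5.3275 = (49.6725, 60.3275)

Rounded to 2 decimal places:

(49.67, 60.33)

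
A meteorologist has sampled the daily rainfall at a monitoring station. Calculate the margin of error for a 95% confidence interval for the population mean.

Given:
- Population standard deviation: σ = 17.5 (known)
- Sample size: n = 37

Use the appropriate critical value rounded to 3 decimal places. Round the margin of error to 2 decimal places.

The population standard deviation σ is known, so use the z-interval margin of error formula.

For 95% confidence, z* = 1.96 (from standard normal table)

Margin of error formula for z-interval: E = z* × σ/√n

E = 1.96 × 17.5/√37
  = 1.96 × 2.876982
  = 5.6389

Rounded to 2 decimal places:

5.64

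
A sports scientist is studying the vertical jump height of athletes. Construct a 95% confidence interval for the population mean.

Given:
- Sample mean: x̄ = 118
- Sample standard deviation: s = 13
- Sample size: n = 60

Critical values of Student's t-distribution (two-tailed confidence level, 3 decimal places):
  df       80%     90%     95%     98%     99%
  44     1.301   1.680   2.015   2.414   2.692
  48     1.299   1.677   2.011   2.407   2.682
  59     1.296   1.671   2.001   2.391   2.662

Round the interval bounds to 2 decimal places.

The population standard deviation σ is unknown (only the sample standard deviation s is given), so use a t-interval with df = n - 1 = 60 - 1 = 59.

For 95% confidence with df = 59, t* = 2.001 (from t-table)

Standard error: SE = s/√n = 13/√60 = 1.678293

Margin of error: E = t* × SE = 2.001 × 1.678293 = 3.3583

T-interval: x̄ ± E = 118 ± 3.3583 = (114.6417, 121.3583)

Rounded to 2 decimal places:

(114.64, 121.36)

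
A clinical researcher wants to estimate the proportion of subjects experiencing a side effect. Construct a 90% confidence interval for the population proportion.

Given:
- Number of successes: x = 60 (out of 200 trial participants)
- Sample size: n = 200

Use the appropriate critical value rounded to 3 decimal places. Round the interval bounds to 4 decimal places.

Sample proportion: p̂ = 60/200 = 0.300000

Check conditions for normal approximation:
  np̂ = 60 ≥ 10 ✓
  n(1-p̂) = 140 ≥ 10 ✓

The sample is large enough, so use a z-interval (normal approximation) for the proportion.

For 90% confidence, z* = 1.645 (from standard normal table)

Standard error: SE = √(p̂(1-p̂)/n) = √(0.300000×0.700000/200) = 0.03240370

Margin of error: E = z* × SE = 1.645 × 0.03240370 = 0.053304

Z-interval: p̂ ± E = 0.300000 ± 0.053304 = (0.246696, 0.353304)

Rounded to 4 decimal places:

(0.2467, 0.3533)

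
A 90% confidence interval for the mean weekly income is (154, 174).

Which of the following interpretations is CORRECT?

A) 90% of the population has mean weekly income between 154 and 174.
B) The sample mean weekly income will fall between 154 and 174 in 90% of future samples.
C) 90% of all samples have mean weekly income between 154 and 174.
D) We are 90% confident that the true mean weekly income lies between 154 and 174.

A confidence interval represents our confidence in the procedure, not a probability statement about the parameter.

Key concept: If we repeated this sampling process many times and computed a 90% CI each time, about 90% of those intervals would contain the true population parameter.

For this specific interval (154, 174):
- Midpoint (point estimate): 164
- Margin of error: 10

The correct interpretation is the one stating confidence that the true parameter lies in the interval — option D.

D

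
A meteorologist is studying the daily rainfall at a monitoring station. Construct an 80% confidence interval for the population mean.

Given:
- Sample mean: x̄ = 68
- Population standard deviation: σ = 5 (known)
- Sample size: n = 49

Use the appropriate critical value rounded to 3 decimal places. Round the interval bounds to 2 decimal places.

The population standard deviation σ is known, so use a z-interval (standard normal critical value).

For 80% confidence, z* = 1.282 (from standard normal table)

Standard error: SE = σ/√n = 5/√49 = 0.714286

Margin of error: E = z* × SE = 1.282 × 0.714286 = 0.9157

Z-interval: x̄ ± E = 68 ± 0.9157 = (67.0843, 68.9157)

Rounded to 2 decimal places:

(67.08, 68.92)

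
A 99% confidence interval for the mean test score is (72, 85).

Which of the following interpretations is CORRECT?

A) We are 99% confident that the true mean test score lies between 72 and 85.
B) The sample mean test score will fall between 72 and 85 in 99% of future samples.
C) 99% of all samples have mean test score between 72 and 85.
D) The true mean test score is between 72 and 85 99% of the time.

A confidence interval represents our confidence in the procedure, not a probability statement about the parameter.

Key concept: If we repeated this sampling process many times and computed a 99% CI each time, about 99% of those intervals would contain the true population parameter.

For this specific interval (72, 85):
- Midpoint (point estimate): 78.5
- Margin of error: 6.5

The correct interpretation is the one stating confidence that the true parameter lies in the interval — option A.

A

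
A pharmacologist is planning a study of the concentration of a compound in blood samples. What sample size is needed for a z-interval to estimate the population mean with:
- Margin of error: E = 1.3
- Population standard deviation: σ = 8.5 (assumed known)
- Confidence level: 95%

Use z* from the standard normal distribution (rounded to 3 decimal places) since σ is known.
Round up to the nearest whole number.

Using z* since population σ is known (z-interval formula).

For 95% confidence, z* = 1.96 (from standard normal table)

Sample size formula for z-interval: n = (z*σ/E)²

n = (1.96 × 8.5 / 1.3)²
  = (12.815385)²
  = 164.2341

Round up to the nearest whole number: n = 165

165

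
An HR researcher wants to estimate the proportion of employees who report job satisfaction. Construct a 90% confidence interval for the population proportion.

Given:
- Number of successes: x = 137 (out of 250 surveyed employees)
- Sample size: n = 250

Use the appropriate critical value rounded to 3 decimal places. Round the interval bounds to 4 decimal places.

Sample proportion: p̂ = 137/250 = 0.548000

Check conditions for normal approximation:
  np̂ = 137 ≥ 10 ✓
  n(1-p̂) = 113 ≥ 10 ✓

The sample is large enough, so use a z-interval (normal approximation) for the proportion.

For 90% confidence, z* = 1.645 (from standard normal table)

Standard error: SE = √(p̂(1-p̂)/n) = √(0.548000×0.452000/250) = 0.03147672

Margin of error: E = z* × SE = 1.645 × 0.03147672 = 0.051779

Z-interval: p̂ ± E = 0.548000 ± 0.051779 = (0.496221, 0.599779)

Rounded to 4 decimal places:

(0.4962, 0.5998)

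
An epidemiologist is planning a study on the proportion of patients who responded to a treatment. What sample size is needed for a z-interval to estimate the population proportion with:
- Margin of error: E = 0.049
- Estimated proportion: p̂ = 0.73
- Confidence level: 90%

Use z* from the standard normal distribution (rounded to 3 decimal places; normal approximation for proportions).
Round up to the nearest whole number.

Using z* for proportion z-interval (normal approximation).

For 90% confidence, z* = 1.645 (from standard normal table)

Sample size formula for proportion z-interval: n = z*²p̂(1-p̂)/E²

n = 1.645² × 0.73 × 0.27 / 0.049²
  = 2.706025 × 0.1971 / 0.002401
  = 222.1397

Round up to the nearest whole number: n = 223

223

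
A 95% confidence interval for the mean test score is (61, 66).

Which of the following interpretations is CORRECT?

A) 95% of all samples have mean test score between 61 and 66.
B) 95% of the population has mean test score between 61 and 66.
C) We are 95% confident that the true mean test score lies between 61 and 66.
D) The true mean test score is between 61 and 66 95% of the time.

A confidence interval represents our confidence in the procedure, not a probability statement about the parameter.

Key concept: If we repeated this sampling process many times and computed a 95% CI each time, about 95% of those intervals would contain the true population parameter.

For this specific interval (61, 66):
- Midpoint (point estimate): 63.5
- Margin of error: 2.5

The correct interpretation is the one stating confidence that the true parameter lies in the interval — option C.

C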